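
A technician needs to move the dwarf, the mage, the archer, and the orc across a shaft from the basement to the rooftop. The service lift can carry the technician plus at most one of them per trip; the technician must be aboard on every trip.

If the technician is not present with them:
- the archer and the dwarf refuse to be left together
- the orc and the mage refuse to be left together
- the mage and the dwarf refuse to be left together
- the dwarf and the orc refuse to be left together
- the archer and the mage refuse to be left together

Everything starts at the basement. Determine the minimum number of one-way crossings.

Whatever the first load, the items left behind include a forbidden pair without the technician. No opening move is safe, so no plan exists.

impossible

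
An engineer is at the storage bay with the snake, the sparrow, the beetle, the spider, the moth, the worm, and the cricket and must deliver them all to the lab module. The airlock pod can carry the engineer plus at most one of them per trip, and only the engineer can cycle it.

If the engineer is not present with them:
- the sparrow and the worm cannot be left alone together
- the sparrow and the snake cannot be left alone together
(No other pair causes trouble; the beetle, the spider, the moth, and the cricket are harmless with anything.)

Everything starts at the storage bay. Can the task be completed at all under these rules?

1. Engineer goes to the lab module with the sparrow.
2. Engineer goes back to the storage bay alone.
3. Engineer goes to the lab module with the snake.
4. Engineer goes back to the storage bay with the sparrow.
5. Engineer goes to the lab module with the worm.
6. Engineer goes back to the storage bay alone.
7. Engineer goes to the lab module with the beetle.
8. Engineer goes back to the storage bay alone.
9. Engineer goes to the lab module with the spider.
10. Engineer goes back to the storage bay alone.
11. Engineer goes to the lab module with the moth.
12. Engineer goes back to the storage bay alone.
13. Engineer goes to the lab module with the cricket.
14. Engineer goes back to the storage bay alone.
15. Engineer goes to the lab module with the sparrow.

Yes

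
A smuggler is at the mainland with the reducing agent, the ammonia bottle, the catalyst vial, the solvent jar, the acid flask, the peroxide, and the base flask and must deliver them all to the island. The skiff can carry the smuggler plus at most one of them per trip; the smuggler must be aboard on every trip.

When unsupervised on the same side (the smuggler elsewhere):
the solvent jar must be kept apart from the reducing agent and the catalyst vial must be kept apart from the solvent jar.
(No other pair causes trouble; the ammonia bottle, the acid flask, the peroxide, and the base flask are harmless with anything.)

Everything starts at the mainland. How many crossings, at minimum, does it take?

15

Counting alone: the smuggler can take at most 1 across per trip to the island, so moving all 7 needs at least 7 loaded trips out, with a return between consecutive ones — at least 13 crossings.
The safety rule pushes this higher. Following every safe sequence of crossings, the most of the 7 that can be at the island as the skiff arrives there on crossing 13 is 6 — never all 7.
So no plan with fewer than 15 crossings exists, and this one achieves 15:
1. Smuggler goes to the island with the solvent jar.  [the mainland: the acid flask, the ammonia bottle, the base flask, the catalyst vial, the peroxide, the reducing agent | the island: the solvent jar]
2. Smuggler goes back to the mainland alone.  [the mainland: the acid flask, the ammonia bottle, the base flask, the catalyst vial, the peroxide, the reducing agent | the island: the solvent jar]
3. Smuggler goes to the island with the reducing agent.  [the mainland: the acid flask, the ammonia bottle, the base flask, the catalyst vial, the peroxide | the island: the reducing agent, the solvent jar]
4. Smuggler goes back to the mainland with the solvent jar.  [the mainland: the acid flask, the ammonia bottle, the base flask, the catalyst vial, the peroxide, the solvent jar | the island: the reducing agent]
5. Smuggler goes to the island with the catalyst vial.  [the mainland: the acid flask, the ammonia bottle, the base flask, the peroxide, the solvent jar | the island: the catalyst vial, the reducing agent]
6. Smuggler goes back to the mainland alone.  [the mainland: the acid flask, the ammonia bottle, the base flask, the peroxide, the solvent jar | the island: the catalyst vial, the reducing agent]
7. Smuggler goes to the island with the ammonia bottle.  [the mainland: the acid flask, the base flask, the peroxide, the solvent jar | the island: the ammonia bottle, the catalyst vial, the reducing agent]
8. Smuggler goes back to the mainland alone.  [the mainland: the acid flask, the base flask, the peroxide, the solvent jar | the island: the ammonia bottle, the catalyst vial, the reducing agent]
9. Smuggler goes to the island with the acid flask.  [the mainland: the base flask, the peroxide, the solvent jar | the island: the acid flask, the ammonia bottle, the catalyst vial, the reducing agent]
10. Smuggler goes back to the mainland alone.  [the mainland: the base flask, the peroxide, the solvent jar | the island: the acid flask, the ammonia bottle, the catalyst vial, the reducing agent]
11. Smuggler goes to the island with the peroxide.  [the mainland: the base flask, the solvent jar | the island: the acid flask, the ammonia bottle, the catalyst vial, the peroxide, the reducing agent]
12. Smuggler goes back to the mainland alone.  [the mainland: the base flask, the solvent jar | the island: the acid flask, the ammonia bottle, the catalyst vial, the peroxide, the reducing agent]
13. Smuggler goes to the island with the base flask.  [the mainland: the solvent jar | the island: the acid flask, the ammonia bottle, the base flask, the catalyst vial, the peroxide, the reducing agent]
14. Smuggler goes back to the mainland alone.  [the mainland: the solvent jar | the island: the acid flask, the ammonia bottle, the base flask, the catalyst vial, the peroxide, the reducing agent]
15. Smuggler goes to the island with the solvent jar.  [the mainland: — | the island: the acid flask, the ammonia bottle, the base flask, the catalyst vial, the peroxide, the reducing agent, the solvent jar]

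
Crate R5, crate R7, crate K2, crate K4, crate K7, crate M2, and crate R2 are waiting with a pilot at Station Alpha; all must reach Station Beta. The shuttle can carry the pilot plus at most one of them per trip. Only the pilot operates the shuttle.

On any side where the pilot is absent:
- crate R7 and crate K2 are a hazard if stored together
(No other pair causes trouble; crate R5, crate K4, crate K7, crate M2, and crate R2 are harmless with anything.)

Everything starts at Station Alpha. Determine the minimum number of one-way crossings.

Counting alone: the pilot can take at most 1 across per trip to Station Beta, so moving all 7 needs at least 7 loaded trips out, with a return between consecutive ones — at least 13 crossings.
The plan below uses exactly 13 crossings, so it is optimal:
1. Pilot goes to Station Beta with crate R7.  [Station Alpha: crate K2, crate K4, crate K7, crate M2, crate R2, crate R5 | Station Beta: crate R7]
2. Pilot goes back to Station Alpha alone.  [Station Alpha: crate K2, crate K4, crate K7, crate M2, crate R2, crate R5 | Station Beta: crate R7]
3. Pilot goes to Station Beta with crate R5.  [Station Alpha: crate K2, crate K4, crate K7, crate M2, crate R2 | Station Beta: crate R5, crate R7]
4. Pilot goes back to Station Alpha alone.  [Station Alpha: crate K2, crate K4, crate K7, crate M2, crate R2 | Station Beta: crate R5, crate R7]
5. Pilot goes to Station Beta with crate K4.  [Station Alpha: crate K2, crate K7, crate M2, crate R2 | Station Beta: crate K4, crate R5, crate R7]
6. Pilot goes back to Station Alpha alone.  [Station Alpha: crate K2, crate K7, crate M2, crate R2 | Station Beta: crate K4, crate R5, crate R7]
7. Pilot goes to Station Beta with crate K7.  [Station Alpha: crate K2, crate M2, crate R2 | Station Beta: crate K4, crate K7, crate R5, crate R7]
8. Pilot goes back to Station Alpha alone.  [Station Alpha: crate K2, crate M2, crate R2 | Station Beta: crate K4, crate K7, crate R5, crate R7]
9. Pilot goes to Station Beta with crate M2.  [Station Alpha: crate K2, crate R2 | Station Beta: crate K4, crate K7, crate M2, crate R5, crate R7]
10. Pilot goes back to Station Alpha alone.  [Station Alpha: crate K2, crate R2 | Station Beta: crate K4, crate K7, crate M2, crate R5, crate R7]
11. Pilot goes to Station Beta with crate R2.  [Station Alpha: crate K2 | Station Beta: crate K4, crate K7, crate M2, crate R2, crate R5, crate R7]
12. Pilot goes back to Station Alpha alone.  [Station Alpha: crate K2 | Station Beta: crate K4, crate K7, crate M2, crate R2, crate R5, crate R7]
13. Pilot goes to Station Beta with crate K2.  [Station Alpha: — | Station Beta: crate K2, crate K4, crate K7, crate M2, crate R2, crate R5, crate R7]

13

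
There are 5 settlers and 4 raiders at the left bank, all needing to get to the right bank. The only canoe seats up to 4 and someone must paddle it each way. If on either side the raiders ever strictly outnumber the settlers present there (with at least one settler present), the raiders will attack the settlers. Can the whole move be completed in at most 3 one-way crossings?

Counting alone: each trip to the right bank takes at most 4 across and each return brings at least 1 back, so after t trips out (and t−1 returns) at most 4t − (t−1) of the 9 are across; that first reaches 9 at t = 3, so at least 5 crossings are needed.
Since 3 < 5, 3 crossings cannot be enough. (The shortest complete plan in fact takes 5:)
1. 3 raiders → the right bank.  (the left bank: 5S 1R; the right bank: 0S 3R)
2. 1 raider ← the left bank.  (the left bank: 5S 2R; the right bank: 0S 2R)
3. 3 settlers and 1 raider → the right bank.  (the left bank: 2S 1R; the right bank: 3S 3R)
4. 1 raider ← the left bank.  (the left bank: 2S 2R; the right bank: 3S 2R)
5. 2 settlers and 2 raiders → the right bank.  (the left bank: 0S 0R; the right bank: 5S 4R)

No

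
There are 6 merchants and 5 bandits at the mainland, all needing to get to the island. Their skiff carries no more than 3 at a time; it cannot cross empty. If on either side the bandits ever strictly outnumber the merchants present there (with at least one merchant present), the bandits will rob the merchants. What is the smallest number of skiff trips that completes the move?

Counting alone: each trip to the island takes at most 3 across and each return brings at least 1 back, so after t trips out (and t−1 returns) at most 3t − (t−1) of the 11 are across; that first reaches 11 at t = 5, so at least 9 crossings are needed.
The plan below uses exactly 9 crossings, so it is optimal:
1. 3 bandits → the island.  (the mainland: 6M 2B; the island: 0M 3B)
2. 1 bandit ← the mainland.  (the mainland: 6M 3B; the island: 0M 2B)
3. 3 merchants → the island.  (the mainland: 3M 3B; the island: 3M 2B)
4. 1 merchant ← the mainland.  (the mainland: 4M 3B; the island: 2M 2B)
5. 2 merchants and 1 bandit → the island.  (the mainland: 2M 2B; the island: 4M 3B)
6. 1 merchant ← the mainland.  (the mainland: 3M 2B; the island: 3M 3B)
7. 2 merchants and 1 bandit → the island.  (the mainland: 1M 1B; the island: 5M 4B)
8. 1 merchant ← the mainland.  (the mainland: 2M 1B; the island: 4M 4B)
9. 2 merchants and 1 bandit → the island.  (the mainland: 0M 0B; the island: 6M 5B)

9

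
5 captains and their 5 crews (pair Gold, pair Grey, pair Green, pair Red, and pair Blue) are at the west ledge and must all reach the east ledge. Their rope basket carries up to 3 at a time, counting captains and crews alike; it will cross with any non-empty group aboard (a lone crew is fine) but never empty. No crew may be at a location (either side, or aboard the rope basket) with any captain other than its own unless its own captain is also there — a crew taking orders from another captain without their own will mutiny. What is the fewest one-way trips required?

Counting alone: each trip to the east ledge takes at most 3 across and each return brings at least 1 back, so after t trips out (and t−1 returns) at most 3t − (t−1) of the 10 are across; that first reaches 10 at t = 5, so at least 9 crossings are needed.
The safety rule pushes this higher. Following every safe sequence of crossings, the most of the 10 that can be at the east ledge as the rope basket arrives there on crossing 9 is 9 — never all 10.
So no plan with fewer than 11 crossings exists, and this one achieves 11:
1. captain Gold and crew Gold cross → the east ledge.
2. captain Gold crosses ← the west ledge.
3. crew Green, crew Grey, and crew Red cross → the east ledge.
4. crew Gold crosses ← the west ledge.
5. captain Green, captain Grey, and captain Red cross → the east ledge.
6. captain Grey and crew Grey cross ← the west ledge.
7. captain Blue, captain Gold, and captain Grey cross → the east ledge.
8. crew Green crosses ← the west ledge.
9. crew Gold and crew Grey cross → the east ledge.
10. crew Gold crosses ← the west ledge.
11. crew Blue, crew Gold, and crew Green cross → the east ledge.

11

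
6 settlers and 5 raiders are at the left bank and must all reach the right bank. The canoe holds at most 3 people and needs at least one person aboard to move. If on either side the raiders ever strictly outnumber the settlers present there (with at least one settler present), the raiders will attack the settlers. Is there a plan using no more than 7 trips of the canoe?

Counting alone: each trip to the right bank takes at most 3 across and each return brings at least 1 back, so after t trips out (and t−1 returns) at most 3t − (t−1) of the 11 are across; that first reaches 11 at t = 5, so at least 9 crossings are needed.
Since 7 < 9, 7 crossings cannot be enough. (The shortest complete plan in fact takes 9:)
1. 3 raiders → the right bank.  (the left bank: 6S 2R; the right bank: 0S 3R)
2. 1 raider ← the left bank.  (the left bank: 6S 3R; the right bank: 0S 2R)
3. 3 settlers → the right bank.  (the left bank: 3S 3R; the right bank: 3S 2R)
4. 1 settler ← the left bank.  (the left bank: 4S 3R; the right bank: 2S 2R)
5. 2 settlers and 1 raider → the right bank.  (the left bank: 2S 2R; the right bank: 4S 3R)
6. 1 settler ← the left bank.  (the left bank: 3S 2R; the right bank: 3S 3R)
7. 2 settlers and 1 raider → the right bank.  (the left bank: 1S 1R; the right bank: 5S 4R)
8. 1 settler ← the left bank.  (the left bank: 2S 1R; the right bank: 4S 4R)
9. 2 settlers and 1 raider → the right bank.  (the left bank: 0S 0R; the right bank: 6S 5R)

No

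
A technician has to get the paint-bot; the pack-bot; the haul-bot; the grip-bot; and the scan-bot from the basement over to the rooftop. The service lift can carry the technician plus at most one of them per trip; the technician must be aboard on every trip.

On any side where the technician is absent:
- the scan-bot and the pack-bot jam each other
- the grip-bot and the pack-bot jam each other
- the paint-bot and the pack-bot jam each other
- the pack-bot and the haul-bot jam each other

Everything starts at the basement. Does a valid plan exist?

No

Following every safe sequence of crossings from the start, the most of the 5 that can be at the rooftop as the service lift arrives there on crossings 1, 3 is 1, 2 respectively; the best ever achieved is 2 of 5.
From crossing 5 on, no configuration arises that was not already reachable earlier: only 11 distinct safe configurations (who is on which side, and where the service lift is) can ever be reached, none of them has everyone across, and every continuation just revisits them. So no valid plan exists.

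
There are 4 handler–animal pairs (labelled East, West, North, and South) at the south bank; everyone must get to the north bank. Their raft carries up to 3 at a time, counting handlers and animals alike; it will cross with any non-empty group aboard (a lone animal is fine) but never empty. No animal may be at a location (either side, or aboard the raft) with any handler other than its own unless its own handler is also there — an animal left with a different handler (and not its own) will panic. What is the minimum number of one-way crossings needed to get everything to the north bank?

9

Counting alone: each trip to the north bank takes at most 3 across and each return brings at least 1 back, so after t trips out (and t−1 returns) at most 3t − (t−1) of the 8 are across; that first reaches 8 at t = 4, so at least 7 crossings are needed.
The safety rule pushes this higher. Following every safe sequence of crossings, the most of the 8 that can be at the north bank as the raft arrives there on crossing 7 is 7 — never all 8.
So no plan with fewer than 9 crossings exists, and this one achieves 9:
1. animal East and handler East cross → the north bank.
2. handler East crosses ← the south bank.
3. animal West, handler East, and handler West cross → the north bank.
4. animal East and handler East cross ← the south bank.
5. handler East, handler North, and handler South cross → the north bank.
6. animal West crosses ← the south bank.
7. animal East and animal West cross → the north bank.
8. animal East crosses ← the south bank.
9. animal East, animal North, and animal South cross → the north bank.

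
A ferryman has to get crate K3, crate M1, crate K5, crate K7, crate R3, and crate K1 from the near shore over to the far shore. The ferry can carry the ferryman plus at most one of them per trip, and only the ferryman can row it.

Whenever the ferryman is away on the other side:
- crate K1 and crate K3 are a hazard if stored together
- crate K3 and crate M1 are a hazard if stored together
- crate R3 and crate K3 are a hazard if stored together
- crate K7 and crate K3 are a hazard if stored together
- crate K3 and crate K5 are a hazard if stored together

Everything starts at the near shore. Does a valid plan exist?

Following every safe sequence of crossings from the start, the most of the 6 that can be at the far shore as the ferry arrives there on crossings 1, 3 is 1, 2 respectively; the best ever achieved is 2 of 6.
From crossing 5 on, no configuration arises that was not already reachable earlier: only 13 distinct safe configurations (who is on which side, and where the ferry is) can ever be reached, none of them has everyone across, and every continuation just revisits them. So no valid plan exists.

No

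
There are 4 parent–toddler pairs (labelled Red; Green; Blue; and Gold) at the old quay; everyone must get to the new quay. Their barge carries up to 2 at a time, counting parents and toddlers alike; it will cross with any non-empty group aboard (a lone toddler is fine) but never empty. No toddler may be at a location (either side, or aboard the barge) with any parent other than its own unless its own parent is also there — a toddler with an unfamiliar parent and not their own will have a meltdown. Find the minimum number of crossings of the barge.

Following every safe sequence of crossings from the start, the most of the 8 that can be at the new quay as the barge arrives there on crossings 1, 3, 5 is 2, 3, 4 respectively; the best ever achieved is 4 of 8.
From crossing 7 on, no configuration arises that was not already reachable earlier: only 44 distinct safe configurations (who is on which side, and where the barge is) can ever be reached, none of them has everyone across, and every continuation just revisits them. So no valid plan exists.

impossible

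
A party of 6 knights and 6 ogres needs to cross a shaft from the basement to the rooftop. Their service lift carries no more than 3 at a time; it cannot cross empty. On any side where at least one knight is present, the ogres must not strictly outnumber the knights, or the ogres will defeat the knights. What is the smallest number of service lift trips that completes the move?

Following every safe sequence of crossings from the start, the most of the 12 that can be at the rooftop as the service lift arrives there on crossings 1, 3, 5 is 3, 5, 6 respectively; the best ever achieved is 6 of 12.
From crossing 7 on, no configuration arises that was not already reachable earlier: only 17 distinct safe configurations (who is on which side, and where the service lift is) can ever be reached, none of them has everyone across, and every continuation just revisits them. They are: 0 knights + 0 ogres across (service lift back at the start); 0 knights + 1 ogre across (service lift there); 0 knights + 1 ogre across (service lift back at the start); 0 knights + 2 ogres across (service lift there); 0 knights + 2 ogres across (service lift back at the start); 0 knights + 3 ogres across (service lift there); 0 knights + 3 ogres across (service lift back at the start); 0 knights + 4 ogres across (service lift there); 0 knights + 4 ogres across (service lift back at the start); 0 knights + 5 ogres across (service lift there); 0 knights + 5 ogres across (service lift back at the start); 0 knights + 6 ogres across (service lift there); 1 knight + 1 ogre across (service lift there); 1 knight + 1 ogre across (service lift back at the start); 2 knights + 2 ogres across (service lift there); 2 knights + 2 ogres across (service lift back at the start); 3 knights + 3 ogres across (service lift there). So no valid plan exists.

impossible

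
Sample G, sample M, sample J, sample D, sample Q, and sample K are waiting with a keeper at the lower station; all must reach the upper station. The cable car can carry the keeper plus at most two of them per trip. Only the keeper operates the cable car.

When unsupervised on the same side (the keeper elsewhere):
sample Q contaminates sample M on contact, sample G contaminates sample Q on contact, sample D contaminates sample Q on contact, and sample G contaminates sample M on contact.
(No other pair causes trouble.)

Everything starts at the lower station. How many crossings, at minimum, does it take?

9

Counting alone: the keeper can take at most 2 across per trip to the upper station, so moving all 6 needs at least 3 loaded trips out, with a return between consecutive ones — at least 5 crossings.
The safety rule pushes this higher. Following every safe sequence of crossings, the most of the 6 that can be at the upper station as the cable car arrives there on crossings 5, 7 is 4, 5 respectively — never all 6.
So no plan with fewer than 9 crossings exists, and this one achieves 9:
1. Keeper goes to the upper station with sample G and sample Q.  [the lower station: sample D, sample J, sample K, sample M | the upper station: sample G, sample Q]
2. Keeper goes back to the lower station with sample G.  [the lower station: sample D, sample G, sample J, sample K, sample M | the upper station: sample Q]
3. Keeper goes to the upper station with sample G and sample J.  [the lower station: sample D, sample K, sample M | the upper station: sample G, sample J, sample Q]
4. Keeper goes back to the lower station with sample G.  [the lower station: sample D, sample G, sample K, sample M | the upper station: sample J, sample Q]
5. Keeper goes to the upper station with sample D and sample G.  [the lower station: sample K, sample M | the upper station: sample D, sample G, sample J, sample Q]
6. Keeper goes back to the lower station with sample Q.  [the lower station: sample K, sample M, sample Q | the upper station: sample D, sample G, sample J]
7. Keeper goes to the upper station with sample K and sample M.  [the lower station: sample Q | the upper station: sample D, sample G, sample J, sample K, sample M]
8. Keeper goes back to the lower station with sample G.  [the lower station: sample G, sample Q | the upper station: sample D, sample J, sample K, sample M]
9. Keeper goes to the upper station with sample G and sample Q.  [the lower station: — | the upper station: sample D, sample G, sample J, sample K, sample M, sample Q]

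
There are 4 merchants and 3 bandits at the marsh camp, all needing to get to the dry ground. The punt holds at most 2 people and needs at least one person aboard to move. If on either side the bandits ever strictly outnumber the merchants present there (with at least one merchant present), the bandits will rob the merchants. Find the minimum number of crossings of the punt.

11

Counting alone: each trip to the dry ground takes at most 2 across and each return brings at least 1 back, so after t trips out (and t−1 returns) at most 2t − (t−1) of the 7 are across; that first reaches 7 at t = 6, so at least 11 crossings are needed.
The plan below uses exactly 11 crossings, so it is optimal:
1. 2 bandits → the dry ground.  (the marsh camp: 4M 1B; the dry ground: 0M 2B)
2. 1 bandit ← the marsh camp.  (the marsh camp: 4M 2B; the dry ground: 0M 1B)
3. 2 bandits → the dry ground.  (the marsh camp: 4M 0B; the dry ground: 0M 3B)
4. 1 bandit ← the marsh camp.  (the marsh camp: 4M 1B; the dry ground: 0M 2B)
5. 2 merchants → the dry ground.  (the marsh camp: 2M 1B; the dry ground: 2M 2B)
6. 1 bandit ← the marsh camp.  (the marsh camp: 2M 2B; the dry ground: 2M 1B)
7. 1 merchant and 1 bandit → the dry ground.  (the marsh camp: 1M 1B; the dry ground: 3M 2B)
8. 1 merchant ← the marsh camp.  (the marsh camp: 2M 1B; the dry ground: 2M 2B)
9. 1 merchant and 1 bandit → the dry ground.  (the marsh camp: 1M 0B; the dry ground: 3M 3B)
10. 1 bandit ← the marsh camp.  (the marsh camp: 1M 1B; the dry ground: 3M 2B)
11. 1 merchant and 1 bandit → the dry ground.  (the marsh camp: 0M 0B; the dry ground: 4M 3B)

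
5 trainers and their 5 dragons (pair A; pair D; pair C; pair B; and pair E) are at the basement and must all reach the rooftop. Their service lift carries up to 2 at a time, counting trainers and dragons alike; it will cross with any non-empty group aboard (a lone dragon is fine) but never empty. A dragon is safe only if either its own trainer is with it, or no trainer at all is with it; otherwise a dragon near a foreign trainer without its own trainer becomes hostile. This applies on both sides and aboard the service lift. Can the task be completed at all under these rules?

No

Following every safe sequence of crossings from the start, the most of the 10 that can be at the rooftop as the service lift arrives there on crossings 1, 3, 5, 7 is 2, 3, 4, 5 respectively; the best ever achieved is 5 of 10.
From crossing 9 on, no configuration arises that was not already reachable earlier: only 82 distinct safe configurations (who is on which side, and where the service lift is) can ever be reached, none of them has everyone across, and every continuation just revisits them. So no valid plan exists.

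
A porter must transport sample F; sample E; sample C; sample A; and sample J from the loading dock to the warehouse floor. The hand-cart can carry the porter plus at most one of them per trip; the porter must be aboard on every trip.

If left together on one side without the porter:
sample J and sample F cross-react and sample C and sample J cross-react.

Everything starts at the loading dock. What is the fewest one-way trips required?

Counting alone: the porter can take at most 1 across per trip to the warehouse floor, so moving all 5 needs at least 5 loaded trips out, with a return between consecutive ones — at least 9 crossings.
The safety rule pushes this higher. Following every safe sequence of crossings, the most of the 5 that can be at the warehouse floor as the hand-cart arrives there on crossing 9 is 4 — never all 5.
So no plan with fewer than 11 crossings exists, and this one achieves 11:
1. Porter goes to the warehouse floor with sample J.
2. Porter goes back to the loading dock alone.
3. Porter goes to the warehouse floor with sample F.
4. Porter goes back to the loading dock with sample J.
5. Porter goes to the warehouse floor with sample C.
6. Porter goes back to the loading dock alone.
7. Porter goes to the warehouse floor with sample E.
8. Porter goes back to the loading dock alone.
9. Porter goes to the warehouse floor with sample A.
10. Porter goes back to the loading dock alone.
11. Porter goes to the warehouse floor with sample J.

11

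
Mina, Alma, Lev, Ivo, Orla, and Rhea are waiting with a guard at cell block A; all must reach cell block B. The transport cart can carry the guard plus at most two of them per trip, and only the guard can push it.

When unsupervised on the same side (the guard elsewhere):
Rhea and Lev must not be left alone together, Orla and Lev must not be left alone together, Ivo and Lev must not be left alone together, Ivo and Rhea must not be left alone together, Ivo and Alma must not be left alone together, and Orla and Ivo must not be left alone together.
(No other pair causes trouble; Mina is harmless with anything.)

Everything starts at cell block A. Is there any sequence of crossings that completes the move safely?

1. Guard goes to cell block B with Ivo and Lev.
2. Guard goes back to cell block A with Lev.
3. Guard goes to cell block B with Lev and Mina.
4. Guard goes back to cell block A with Lev.
5. Guard goes to cell block B with Alma and Lev.
6. Guard goes back to cell block A with Ivo.
7. Guard goes to cell block B with Orla and Rhea.
8. Guard goes back to cell block A with Lev.
9. Guard goes to cell block B with Ivo and Lev.

Yes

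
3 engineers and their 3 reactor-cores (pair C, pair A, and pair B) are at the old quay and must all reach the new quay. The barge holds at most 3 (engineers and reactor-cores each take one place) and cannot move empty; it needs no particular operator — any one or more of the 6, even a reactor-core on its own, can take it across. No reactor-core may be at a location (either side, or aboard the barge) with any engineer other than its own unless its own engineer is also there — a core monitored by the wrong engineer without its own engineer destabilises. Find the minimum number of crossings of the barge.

5

Counting alone: each trip to the new quay takes at most 3 across and each return brings at least 1 back, so after t trips out (and t−1 returns) at most 3t − (t−1) of the 6 are across; that first reaches 6 at t = 3, so at least 5 crossings are needed.
The plan below uses exactly 5 crossings, so it is optimal:
1. engineer C and reactor-core C cross → the new quay.
2. engineer C crosses ← the old quay.
3. engineer A, engineer B, and engineer C cross → the new quay.
4. reactor-core C crosses ← the old quay.
5. reactor-core A, reactor-core B, and reactor-core C cross → the new quay.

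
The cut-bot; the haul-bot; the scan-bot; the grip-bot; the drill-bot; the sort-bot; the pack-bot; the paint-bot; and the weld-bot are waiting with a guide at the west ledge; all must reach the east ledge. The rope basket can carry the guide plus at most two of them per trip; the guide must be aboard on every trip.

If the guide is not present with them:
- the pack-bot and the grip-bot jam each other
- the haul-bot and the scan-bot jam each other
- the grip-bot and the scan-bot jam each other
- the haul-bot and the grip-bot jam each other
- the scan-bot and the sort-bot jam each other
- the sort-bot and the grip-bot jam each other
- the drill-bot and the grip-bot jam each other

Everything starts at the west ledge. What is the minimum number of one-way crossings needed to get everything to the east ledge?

15

Counting alone: the guide can take at most 2 across per trip to the east ledge, so moving all 9 needs at least 5 loaded trips out, with a return between consecutive ones — at least 9 crossings.
The safety rule pushes this higher. Following every safe sequence of crossings, the most of the 9 that can be at the east ledge as the rope basket arrives there on crossings 9, 11, 13 is 6, 7, 8 respectively — never all 9.
So no plan with fewer than 15 crossings exists, and this one achieves 15:
1. Guide goes to the east ledge with the grip-bot and the scan-bot.
2. Guide goes back to the west ledge with the scan-bot.
3. Guide goes to the east ledge with the cut-bot and the scan-bot.
4. Guide goes back to the west ledge with the scan-bot.
5. Guide goes to the east ledge with the haul-bot and the sort-bot.
6. Guide goes back to the west ledge with the grip-bot.
7. Guide goes to the east ledge with the drill-bot and the grip-bot.
8. Guide goes back to the west ledge with the grip-bot.
9. Guide goes to the east ledge with the pack-bot and the scan-bot.
10. Guide goes back to the west ledge with the scan-bot.
11. Guide goes to the east ledge with the paint-bot and the scan-bot.
12. Guide goes back to the west ledge with the scan-bot.
13. Guide goes to the east ledge with the scan-bot and the weld-bot.
14. Guide goes back to the west ledge with the scan-bot.
15. Guide goes to the east ledge with the grip-bot and the scan-bot.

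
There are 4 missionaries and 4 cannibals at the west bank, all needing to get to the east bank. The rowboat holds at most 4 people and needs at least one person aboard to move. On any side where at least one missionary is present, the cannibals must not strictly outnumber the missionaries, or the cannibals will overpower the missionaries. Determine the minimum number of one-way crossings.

5

Counting alone: each trip to the east bank takes at most 4 across and each return brings at least 1 back, so after t trips out (and t−1 returns) at most 4t − (t−1) of the 8 are across; that first reaches 8 at t = 3, so at least 5 crossings are needed.
The plan below uses exactly 5 crossings, so it is optimal:
1. 2 cannibals → the east bank.  (the west bank: 4M 2C; the east bank: 0M 2C)
2. 1 cannibal ← the west bank.  (the west bank: 4M 3C; the east bank: 0M 1C)
3. 4 missionaries → the east bank.  (the west bank: 0M 3C; the east bank: 4M 1C)
4. 1 cannibal ← the west bank.  (the west bank: 0M 4C; the east bank: 4M 0C)
5. 4 cannibals → the east bank.  (the west bank: 0M 0C; the east bank: 4M 4C)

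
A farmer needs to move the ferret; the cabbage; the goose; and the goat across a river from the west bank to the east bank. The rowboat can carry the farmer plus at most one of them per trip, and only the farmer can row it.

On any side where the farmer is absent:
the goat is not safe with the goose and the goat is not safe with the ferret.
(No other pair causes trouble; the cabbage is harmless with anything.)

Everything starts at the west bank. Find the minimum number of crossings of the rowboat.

9

Counting alone: the farmer can take at most 1 across per trip to the east bank, so moving all 4 needs at least 4 loaded trips out, with a return between consecutive ones — at least 7 crossings.
The safety rule pushes this higher. Following every safe sequence of crossings, the most of the 4 that can be at the east bank as the rowboat arrives there on crossing 7 is 3 — never all 4.
So no plan with fewer than 9 crossings exists, and this one achieves 9:
1. Farmer goes to the east bank with the goat.
2. Farmer goes back to the west bank alone.
3. Farmer goes to the east bank with the ferret.
4. Farmer goes back to the west bank with the goat.
5. Farmer goes to the east bank with the goose.
6. Farmer goes back to the west bank alone.
7. Farmer goes to the east bank with the cabbage.
8. Farmer goes back to the west bank alone.
9. Farmer goes to the east bank with the goat.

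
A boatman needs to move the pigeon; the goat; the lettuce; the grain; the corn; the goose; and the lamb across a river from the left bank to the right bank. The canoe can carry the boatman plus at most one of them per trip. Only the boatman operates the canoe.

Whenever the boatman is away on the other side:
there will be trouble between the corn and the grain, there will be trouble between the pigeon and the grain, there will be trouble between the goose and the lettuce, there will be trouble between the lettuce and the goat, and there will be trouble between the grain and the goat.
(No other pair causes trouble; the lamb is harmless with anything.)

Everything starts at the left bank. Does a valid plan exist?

Whatever the first load, the items left behind include a forbidden pair without the boatman. No opening move is safe, so no plan exists.

No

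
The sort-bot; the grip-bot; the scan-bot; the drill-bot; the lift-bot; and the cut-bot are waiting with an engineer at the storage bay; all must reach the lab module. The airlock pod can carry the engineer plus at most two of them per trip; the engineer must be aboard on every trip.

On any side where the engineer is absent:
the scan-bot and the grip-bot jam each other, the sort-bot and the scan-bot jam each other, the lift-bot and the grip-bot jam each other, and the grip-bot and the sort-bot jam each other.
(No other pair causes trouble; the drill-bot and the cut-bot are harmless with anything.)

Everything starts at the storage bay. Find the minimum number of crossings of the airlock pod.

9

Counting alone: the engineer can take at most 2 across per trip to the lab module, so moving all 6 needs at least 3 loaded trips out, with a return between consecutive ones — at least 5 crossings.
The safety rule pushes this higher. Following every safe sequence of crossings, the most of the 6 that can be at the lab module as the airlock pod arrives there on crossings 5, 7 is 4, 5 respectively — never all 6.
So no plan with fewer than 9 crossings exists, and this one achieves 9:
1. Engineer goes to the lab module with the grip-bot and the sort-bot.  [the storage bay: the cut-bot, the drill-bot, the lift-bot, the scan-bot | the lab module: the grip-bot, the sort-bot]
2. Engineer goes back to the storage bay with the sort-bot.  [the storage bay: the cut-bot, the drill-bot, the lift-bot, the scan-bot, the sort-bot | the lab module: the grip-bot]
3. Engineer goes to the lab module with the drill-bot and the sort-bot.  [the storage bay: the cut-bot, the lift-bot, the scan-bot | the lab module: the drill-bot, the grip-bot, the sort-bot]
4. Engineer goes back to the storage bay with the sort-bot.  [the storage bay: the cut-bot, the lift-bot, the scan-bot, the sort-bot | the lab module: the drill-bot, the grip-bot]
5. Engineer goes to the lab module with the lift-bot and the sort-bot.  [the storage bay: the cut-bot, the scan-bot | the lab module: the drill-bot, the grip-bot, the lift-bot, the sort-bot]
6. Engineer goes back to the storage bay with the grip-bot.  [the storage bay: the cut-bot, the grip-bot, the scan-bot | the lab module: the drill-bot, the lift-bot, the sort-bot]
7. Engineer goes to the lab module with the cut-bot and the grip-bot.  [the storage bay: the scan-bot | the lab module: the cut-bot, the drill-bot, the grip-bot, the lift-bot, the sort-bot]
8. Engineer goes back to the storage bay with the grip-bot.  [the storage bay: the grip-bot, the scan-bot | the lab module: the cut-bot, the drill-bot, the lift-bot, the sort-bot]
9. Engineer goes to the lab module with the grip-bot and the scan-bot.  [the storage bay: — | the lab module: the cut-bot, the drill-bot, the grip-bot, the lift-bot, the scan-bot, the sort-bot]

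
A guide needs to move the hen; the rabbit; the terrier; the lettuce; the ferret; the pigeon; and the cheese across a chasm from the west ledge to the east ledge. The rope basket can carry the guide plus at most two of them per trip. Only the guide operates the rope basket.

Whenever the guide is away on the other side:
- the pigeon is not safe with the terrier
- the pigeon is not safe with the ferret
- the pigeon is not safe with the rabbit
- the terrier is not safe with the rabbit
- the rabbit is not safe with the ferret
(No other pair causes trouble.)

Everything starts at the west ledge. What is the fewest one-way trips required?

11

Counting alone: the guide can take at most 2 across per trip to the east ledge, so moving all 7 needs at least 4 loaded trips out, with a return between consecutive ones — at least 7 crossings.
The safety rule pushes this higher. Following every safe sequence of crossings, the most of the 7 that can be at the east ledge as the rope basket arrives there on crossings 7, 9 is 5, 6 respectively — never all 7.
So no plan with fewer than 11 crossings exists, and this one achieves 11:
1. Guide goes to the east ledge with the pigeon and the rabbit.
2. Guide goes back to the west ledge with the rabbit.
3. Guide goes to the east ledge with the hen and the rabbit.
4. Guide goes back to the west ledge with the rabbit.
5. Guide goes to the east ledge with the lettuce and the rabbit.
6. Guide goes back to the west ledge with the rabbit.
7. Guide goes to the east ledge with the cheese and the rabbit.
8. Guide goes back to the west ledge with the rabbit.
9. Guide goes to the east ledge with the ferret and the terrier.
10. Guide goes back to the west ledge with the pigeon.
11. Guide goes to the east ledge with the pigeon and the rabbit.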